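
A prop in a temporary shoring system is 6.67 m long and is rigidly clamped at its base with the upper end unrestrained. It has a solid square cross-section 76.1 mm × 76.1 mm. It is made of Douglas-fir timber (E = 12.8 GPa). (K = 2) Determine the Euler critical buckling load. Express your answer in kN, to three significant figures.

I = a⁴/12 = 76.1⁴/12 = 2.795×10^6 mm⁴
I = 2.795×10^6 mm⁴ = 2.795×10^-6 m⁴
Effective length L_e = K·L = 2 × 6.67 = 13.34 m
P_cr = π²EI / L_e² = π² × 12.8×10⁹ × 2.795×10^-6 / 13.34² = 1.984×10^3 N

P_cr ≈ 1.98 kN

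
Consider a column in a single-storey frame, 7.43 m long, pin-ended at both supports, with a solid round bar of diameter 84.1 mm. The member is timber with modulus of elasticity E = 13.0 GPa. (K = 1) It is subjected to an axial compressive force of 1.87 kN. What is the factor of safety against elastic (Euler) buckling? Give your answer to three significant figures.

I = πd⁴/64 = π×84.1⁴/64 = 2.456×10^6 mm⁴
I = 2.456×10^6 mm⁴ = 2.456×10^-6 m⁴
Effective length L_e = K·L = 1 × 7.43 = 7.430 m
P_cr = π²EI / L_e² = π² × 13.0×10⁹ × 2.456×10^-6 / 7.430² = 5.707×10^3 N
Factor of safety n = P_cr / P = 5.7072 / 1.87 = 3.05

n ≈ 3.05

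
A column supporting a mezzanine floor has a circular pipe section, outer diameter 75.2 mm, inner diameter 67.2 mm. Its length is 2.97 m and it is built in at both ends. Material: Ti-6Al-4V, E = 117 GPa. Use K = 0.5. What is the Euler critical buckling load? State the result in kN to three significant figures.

P_cr ≈ 298 kN

d_o = 75.2 mm, d_i = 67.2 mm
I = π(d_o⁴ − d_i⁴)/64 = π(75.2⁴ − 67.20⁴)/64 = 5.688×10^5 mm⁴
I = 5.688×10^5 mm⁴ = 5.688×10^-7 m⁴
Effective length L_e = K·L = 0.5 × 2.97 = 1.485 m
P_cr = π²EI / L_e² = π² × 117×10⁹ × 5.688×10^-7 / 1.485² = 2.978×10^5 N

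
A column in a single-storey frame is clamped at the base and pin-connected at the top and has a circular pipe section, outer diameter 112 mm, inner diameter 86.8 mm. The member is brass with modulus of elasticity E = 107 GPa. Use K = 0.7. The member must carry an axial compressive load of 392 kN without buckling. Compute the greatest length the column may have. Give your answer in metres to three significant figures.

d_o = 112 mm, d_i = 86.8 mm
I = π(d_o⁴ − d_i⁴)/64 = π(112⁴ − 86.80⁴)/64 = 4.938×10^6 mm⁴
I = 4.938×10^-6 m⁴
At the buckling limit P_cr = P = 3.920×10^5 N
From P_cr = π²EI/(K·L)²:  L = (1/K)·√(π²EI/P_cr) = (1/0.7)·√(π²×1.07×10^11×4.938×10^-6/3.920×10^5)
L = 5.21 m

L_max ≈ 5.21 m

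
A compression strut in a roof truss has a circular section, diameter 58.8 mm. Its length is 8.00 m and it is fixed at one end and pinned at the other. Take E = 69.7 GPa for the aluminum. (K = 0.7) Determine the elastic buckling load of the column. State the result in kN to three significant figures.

I = πd⁴/64 = π×58.8⁴/64 = 5.868×10^5 mm⁴
I = 5.868×10^5 mm⁴ = 5.868×10^-7 m⁴
Effective length L_e = K·L = 0.7 × 8.00 = 5.600 m
P_cr = π²EI / L_e² = π² × 69.7×10⁹ × 5.868×10^-7 / 5.600² = 1.287×10^4 N

P_cr ≈ 12.9 kN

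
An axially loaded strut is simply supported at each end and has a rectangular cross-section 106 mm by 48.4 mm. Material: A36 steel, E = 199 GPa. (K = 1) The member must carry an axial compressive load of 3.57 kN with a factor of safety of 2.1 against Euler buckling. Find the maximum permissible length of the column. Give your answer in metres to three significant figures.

L_max ≈ 16.2 m

Buckling occurs about the weak axis: I_min = h·b³/12 with b = 48.4 mm (the shorter side).
I_min = 106×48.4³/12 = 1.002×10^6 mm⁴
I = 1.002×10^-6 m⁴
Required critical load P_cr = n·P = 2.1 × 3.57 = 7.497 kN = 7.497×10^3 N
From P_cr = π²EI/(K·L)²:  L = (1/K)·√(π²EI/P_cr) = (1/1)·√(π²×1.99×10^11×1.002×10^-6/7.497×10^3)
L = 16.2 m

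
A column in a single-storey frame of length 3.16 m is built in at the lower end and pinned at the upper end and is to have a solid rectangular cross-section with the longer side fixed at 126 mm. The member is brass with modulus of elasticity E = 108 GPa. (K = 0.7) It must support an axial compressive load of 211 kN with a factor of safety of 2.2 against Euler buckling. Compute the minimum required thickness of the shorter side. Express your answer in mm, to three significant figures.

b ≈ 58.8 mm

Required P_cr = n·P = 2.2 × 211 = 464.2 kN
L_e = K·L = 0.7 × 3.16 = 2.212 m
Required I = P_cr·L_e²/(π²E) = 4.642×10^5 × 2.212² / (π² × 1.08×10^11) = 2.131×10^-6 m⁴
I_req = 2.131×10^6 mm⁴
Rectangle, weak axis: I_min = h·b³/12 with h = 126 mm fixed  ⇒  b = (12I/h)^(1/3) = 58.8 mm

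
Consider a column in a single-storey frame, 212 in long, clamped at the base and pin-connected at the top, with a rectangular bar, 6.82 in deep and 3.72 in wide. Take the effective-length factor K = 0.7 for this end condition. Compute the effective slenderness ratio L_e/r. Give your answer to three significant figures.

For a rectangle r_min = b/√12 = 3.72/√12 = 1.074 in
L_e = K·L = 0.7 × 212 = 148.4 in
λ = L_e / r_min = 148.40 / 1.074 = 138

λ ≈ 138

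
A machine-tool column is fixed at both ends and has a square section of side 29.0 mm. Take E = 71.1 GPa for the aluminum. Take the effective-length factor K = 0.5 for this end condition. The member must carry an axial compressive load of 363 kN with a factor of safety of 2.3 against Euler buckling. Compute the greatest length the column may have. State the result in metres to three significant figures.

L_max ≈ 0.445 m

I = a⁴/12 = 29.0⁴/12 = 5.894×10^4 mm⁴
I = 5.894×10^-8 m⁴
Required critical load P_cr = n·P = 2.3 × 363 = 834.9 kN = 8.349×10^5 N
From P_cr = π²EI/(K·L)²:  L = (1/K)·√(π²EI/P_cr) = (1/0.5)·√(π²×7.11×10^10×5.894×10^-8/8.349×10^5)
L = 0.445 m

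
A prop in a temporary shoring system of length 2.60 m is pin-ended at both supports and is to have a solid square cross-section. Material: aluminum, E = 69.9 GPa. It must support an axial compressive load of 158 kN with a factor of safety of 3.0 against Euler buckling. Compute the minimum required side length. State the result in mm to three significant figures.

Required P_cr = n·P = 3.0 × 158 = 474.0 kN
L_e = K·L = 1 × 2.60 = 2.600 m
Required I = P_cr·L_e²/(π²E) = 4.740×10^5 × 2.600² / (π² × 6.99×10^10) = 4.645×10^-6 m⁴
I_req = 4.645×10^6 mm⁴
Solid square: I = a⁴/12  ⇒  a = (12I)^(1/4) = (12×4.645×10^6)^(1/4) = 86.4 mm

a ≈ 86.4 mm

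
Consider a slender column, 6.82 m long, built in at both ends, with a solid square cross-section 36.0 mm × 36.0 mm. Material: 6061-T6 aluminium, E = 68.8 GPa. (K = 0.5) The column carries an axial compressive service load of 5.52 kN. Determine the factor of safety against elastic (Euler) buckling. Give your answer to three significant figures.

n ≈ 1.48

I = a⁴/12 = 36.0⁴/12 = 1.400×10^5 mm⁴
I = 1.400×10^5 mm⁴ = 1.400×10^-7 m⁴
Effective length L_e = K·L = 0.5 × 6.82 = 3.410 m
P_cr = π²EI / L_e² = π² × 68.8×10⁹ × 1.400×10^-7 / 3.410² = 8.174×10^3 N
Factor of safety n = P_cr / P = 8.1735 / 5.52 = 1.48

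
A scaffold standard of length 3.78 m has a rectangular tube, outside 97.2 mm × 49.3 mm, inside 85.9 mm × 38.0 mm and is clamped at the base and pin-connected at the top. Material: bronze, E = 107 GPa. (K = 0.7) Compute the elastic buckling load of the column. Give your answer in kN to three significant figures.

Weak-axis I_min = (h_o·b_o³ − h_i·b_i³)/12 with b_o = 49.3, b_i = 38.00 mm (shorter outer/inner sides).
I_min = (97.2×49.3³ − 85.90×38.00³)/12 = 5.778×10^5 mm⁴
I = 5.778×10^5 mm⁴ = 5.778×10^-7 m⁴
Effective length L_e = K·L = 0.7 × 3.78 = 2.646 m
P_cr = π²EI / L_e² = π² × 107×10⁹ × 5.778×10^-7 / 2.646² = 8.715×10^4 N

P_cr ≈ 87.1 kN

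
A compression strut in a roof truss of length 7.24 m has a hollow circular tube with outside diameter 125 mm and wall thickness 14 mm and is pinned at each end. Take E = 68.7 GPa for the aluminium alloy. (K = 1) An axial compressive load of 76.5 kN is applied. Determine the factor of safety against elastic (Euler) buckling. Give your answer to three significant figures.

Inner diameter d_i = 125 − 2×14 = 97.00 mm
I = π(d_o⁴ − d_i⁴)/64 = π(125⁴ − 97.00⁴)/64 = 7.639×10^6 mm⁴
I = 7.639×10^6 mm⁴ = 7.639×10^-6 m⁴
Effective length L_e = K·L = 1 × 7.24 = 7.240 m
P_cr = π²EI / L_e² = π² × 68.7×10⁹ × 7.639×10^-6 / 7.240² = 9.881×10^4 N
Factor of safety n = P_cr / P = 98.808 / 76.5 = 1.29

n ≈ 1.29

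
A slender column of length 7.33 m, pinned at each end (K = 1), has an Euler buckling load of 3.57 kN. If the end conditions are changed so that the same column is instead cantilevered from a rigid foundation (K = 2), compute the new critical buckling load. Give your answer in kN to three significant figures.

P_cr ≈ 0.892 kN

P_cr ∝ 1/K², so P_cr,new = P_cr,old × (K_old/K_new)² = 3.57 × (1/2)²
= 3.57 × 0.2500 = 0.892 kN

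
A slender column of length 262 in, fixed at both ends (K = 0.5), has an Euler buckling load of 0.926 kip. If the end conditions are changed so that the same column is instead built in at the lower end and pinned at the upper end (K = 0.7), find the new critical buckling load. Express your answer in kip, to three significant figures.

P_cr ≈ 0.472 kip

P_cr ∝ 1/K², so P_cr,new = P_cr,old × (K_old/K_new)² = 0.926 × (0.5/0.7)²
= 0.926 × 0.5102 = 0.472 kip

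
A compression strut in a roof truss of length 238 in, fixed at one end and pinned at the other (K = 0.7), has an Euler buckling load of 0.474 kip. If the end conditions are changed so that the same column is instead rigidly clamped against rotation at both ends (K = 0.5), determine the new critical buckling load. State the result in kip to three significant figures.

P_cr ∝ 1/K², so P_cr,new = P_cr,old × (K_old/K_new)² = 0.474 × (0.7/0.5)²
= 0.474 × 1.960 = 0.929 kip

P_cr ≈ 0.929 kip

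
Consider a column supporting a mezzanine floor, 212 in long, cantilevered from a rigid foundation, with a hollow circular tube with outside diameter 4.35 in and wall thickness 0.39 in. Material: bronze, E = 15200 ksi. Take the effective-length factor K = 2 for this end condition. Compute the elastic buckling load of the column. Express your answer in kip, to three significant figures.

Inner diameter d_i = 4.35 − 2×0.39 = 3.570 in
I = π(d_o⁴ − d_i⁴)/64 = π(4.35⁴ − 3.570⁴)/64 = 9.603 in⁴
Effective length L_e = K·L = 2 × 212 = 424.0 in
P_cr = π²EI / L_e² = π² × 15200×10³ × 9.603 / 424.0² = 8.013×10^3 lb

P_cr ≈ 8.01 kip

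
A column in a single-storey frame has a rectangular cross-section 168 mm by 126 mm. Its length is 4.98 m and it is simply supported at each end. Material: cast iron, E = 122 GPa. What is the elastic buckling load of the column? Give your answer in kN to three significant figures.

Buckling occurs about the weak axis: I_min = h·b³/12 with b = 126 mm (the shorter side).
I_min = 168×126³/12 = 2.801×10^7 mm⁴
I = 2.801×10^7 mm⁴ = 2.801×10^-5 m⁴
Effective length L_e = K·L = 1 × 4.98 = 4.980 m
P_cr = π²EI / L_e² = π² × 122×10⁹ × 2.801×10^-5 / 4.980² = 1.360×10^6 N

P_cr ≈ 1360 kN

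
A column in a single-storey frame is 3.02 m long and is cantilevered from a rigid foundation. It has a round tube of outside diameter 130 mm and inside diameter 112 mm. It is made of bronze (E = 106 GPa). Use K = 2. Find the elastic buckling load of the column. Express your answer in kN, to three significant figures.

d_o = 130 mm, d_i = 112 mm
I = π(d_o⁴ − d_i⁴)/64 = π(130⁴ − 112.0⁴)/64 = 6.296×10^6 mm⁴
I = 6.296×10^6 mm⁴ = 6.296×10^-6 m⁴
Effective length L_e = K·L = 2 × 3.02 = 6.040 m
P_cr = π²EI / L_e² = π² × 106×10⁹ × 6.296×10^-6 / 6.040² = 1.805×10^5 N

P_cr ≈ 181 kN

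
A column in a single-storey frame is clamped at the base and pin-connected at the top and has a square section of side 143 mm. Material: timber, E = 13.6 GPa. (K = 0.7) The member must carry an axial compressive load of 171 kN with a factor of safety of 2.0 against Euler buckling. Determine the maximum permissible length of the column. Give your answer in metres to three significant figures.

I = a⁴/12 = 143⁴/12 = 3.485×10^7 mm⁴
I = 3.485×10^-5 m⁴
Required critical load P_cr = n·P = 2.0 × 171 = 342.0 kN = 3.420×10^5 N
From P_cr = π²EI/(K·L)²:  L = (1/K)·√(π²EI/P_cr) = (1/0.7)·√(π²×1.36×10^10×3.485×10^-5/3.420×10^5)
L = 5.28 m

L_max ≈ 5.28 m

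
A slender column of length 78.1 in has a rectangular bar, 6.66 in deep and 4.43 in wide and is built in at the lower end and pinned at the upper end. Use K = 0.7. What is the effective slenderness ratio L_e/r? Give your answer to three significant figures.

λ ≈ 42.7

Buckling occurs about the weak axis: I_min = h·b³/12 with b = 4.43 in (the shorter side).
I_min = 6.66×4.43³/12 = 48.25 in⁴
A = 29.50 in²;  r_min = √(I/A) = √(48.25/29.50) = 1.279 in
L_e = K·L = 0.7 × 78.1 = 54.67 in
λ = L_e / r_min = 54.670 / 1.279 = 42.7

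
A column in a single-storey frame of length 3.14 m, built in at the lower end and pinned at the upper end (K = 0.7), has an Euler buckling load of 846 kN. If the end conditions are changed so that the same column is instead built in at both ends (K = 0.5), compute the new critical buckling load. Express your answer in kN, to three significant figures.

P_cr ≈ 1660 kN

P_cr ∝ 1/K², so P_cr,new = P_cr,old × (K_old/K_new)² = 846 × (0.7/0.5)²
= 846 × 1.960 = 1660 kN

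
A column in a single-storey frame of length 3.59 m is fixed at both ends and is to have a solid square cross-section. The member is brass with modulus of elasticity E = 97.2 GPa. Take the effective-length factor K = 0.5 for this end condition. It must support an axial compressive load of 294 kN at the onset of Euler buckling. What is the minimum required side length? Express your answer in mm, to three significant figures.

a ≈ 58.7 mm

L_e = K·L = 0.5 × 3.59 = 1.795 m
Required I = P_cr·L_e²/(π²E) = 2.940×10^5 × 1.795² / (π² × 9.72×10^10) = 9.874×10^-7 m⁴
I_req = 9.874×10^5 mm⁴
Solid square: I = a⁴/12  ⇒  a = (12I)^(1/4) = (12×9.874×10^5)^(1/4) = 58.7 mm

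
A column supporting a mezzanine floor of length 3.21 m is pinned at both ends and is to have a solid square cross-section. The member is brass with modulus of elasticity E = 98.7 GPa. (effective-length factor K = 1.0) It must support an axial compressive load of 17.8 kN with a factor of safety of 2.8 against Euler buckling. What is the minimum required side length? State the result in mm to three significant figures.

a ≈ 50.2 mm

Required P_cr = n·P = 2.8 × 17.8 = 49.84 kN
L_e = K·L = 1 × 3.21 = 3.210 m
Required I = P_cr·L_e²/(π²E) = 4.984×10^4 × 3.210² / (π² × 9.87×10^10) = 5.272×10^-7 m⁴
I_req = 5.272×10^5 mm⁴
Solid square: I = a⁴/12  ⇒  a = (12I)^(1/4) = (12×5.272×10^5)^(1/4) = 50.2 mm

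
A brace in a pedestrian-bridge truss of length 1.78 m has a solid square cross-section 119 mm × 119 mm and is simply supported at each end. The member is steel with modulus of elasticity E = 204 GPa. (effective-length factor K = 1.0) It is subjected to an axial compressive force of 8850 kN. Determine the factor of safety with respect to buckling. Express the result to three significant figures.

n ≈ 1.20

I = a⁴/12 = 119⁴/12 = 1.671×10^7 mm⁴
I = 1.671×10^7 mm⁴ = 1.671×10^-5 m⁴
Effective length L_e = K·L = 1 × 1.78 = 1.780 m
P_cr = π²EI / L_e² = π² × 204×10⁹ × 1.671×10^-5 / 1.780² = 1.062×10^7 N
Factor of safety n = P_cr / P = 10619 / 8850 = 1.20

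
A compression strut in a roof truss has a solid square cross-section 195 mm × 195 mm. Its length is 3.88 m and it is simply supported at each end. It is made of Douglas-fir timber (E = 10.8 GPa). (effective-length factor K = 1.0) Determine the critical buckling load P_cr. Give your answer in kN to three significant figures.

I = a⁴/12 = 195⁴/12 = 1.205×10^8 mm⁴
I = 1.205×10^8 mm⁴ = 1.205×10^-4 m⁴
Effective length L_e = K·L = 1 × 3.88 = 3.880 m
P_cr = π²EI / L_e² = π² × 10.8×10⁹ × 1.205×10^-4 / 3.880² = 8.531×10^5 N

P_cr ≈ 853 kN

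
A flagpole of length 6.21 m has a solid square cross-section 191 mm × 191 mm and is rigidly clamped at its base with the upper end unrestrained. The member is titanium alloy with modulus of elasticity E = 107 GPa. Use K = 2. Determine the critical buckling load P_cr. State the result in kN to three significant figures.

I = a⁴/12 = 191⁴/12 = 1.109×10^8 mm⁴
I = 1.109×10^8 mm⁴ = 1.109×10^-4 m⁴
Effective length L_e = K·L = 2 × 6.21 = 12.42 m
P_cr = π²EI / L_e² = π² × 107×10⁹ × 1.109×10^-4 / 12.42² = 7.593×10^5 N

P_cr ≈ 759 kN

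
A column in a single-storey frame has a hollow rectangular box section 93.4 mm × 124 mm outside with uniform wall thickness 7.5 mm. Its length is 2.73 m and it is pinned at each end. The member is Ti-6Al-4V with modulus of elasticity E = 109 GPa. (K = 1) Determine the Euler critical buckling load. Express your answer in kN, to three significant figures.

Inner dimensions: h_i = 124 − 2×7.5 = 109.0 mm, b_i = 93.4 − 2×7.5 = 78.40 mm
Weak-axis I_min = (h_o·b_o³ − h_i·b_i³)/12 with b_o = 93.4, b_i = 78.40 mm (shorter outer/inner sides).
I_min = (124×93.4³ − 109.0×78.40³)/12 = 4.042×10^6 mm⁴
I = 4.042×10^6 mm⁴ = 4.042×10^-6 m⁴
Effective length L_e = K·L = 1 × 2.73 = 2.730 m
P_cr = π²EI / L_e² = π² × 109×10⁹ × 4.042×10^-6 / 2.730² = 5.835×10^5 N

P_cr ≈ 583 kN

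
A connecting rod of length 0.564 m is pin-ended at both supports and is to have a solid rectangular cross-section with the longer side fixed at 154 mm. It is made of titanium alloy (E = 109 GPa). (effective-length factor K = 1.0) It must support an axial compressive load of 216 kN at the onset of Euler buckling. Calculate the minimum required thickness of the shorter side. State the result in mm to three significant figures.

L_e = K·L = 1 × 0.564 = 0.5640 m
Required I = P_cr·L_e²/(π²E) = 2.160×10^5 × 0.5640² / (π² × 1.09×10^11) = 6.387×10^-8 m⁴
I_req = 6.387×10^4 mm⁴
Rectangle, weak axis: I_min = h·b³/12 with h = 154 mm fixed  ⇒  b = (12I/h)^(1/3) = 17.1 mm

b ≈ 17.1 mm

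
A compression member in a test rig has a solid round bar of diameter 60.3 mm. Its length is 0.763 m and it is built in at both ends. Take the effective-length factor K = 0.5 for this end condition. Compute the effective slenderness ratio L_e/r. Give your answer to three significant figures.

λ ≈ 25.3

For a solid circle r = d/4 = 60.3/4 = 15.08 mm
L_e = K·L = 0.5 × 0.763 m = 0.3815 m = 381.50 mm
λ = L_e / r_min = 381.50 / 15.08 = 25.3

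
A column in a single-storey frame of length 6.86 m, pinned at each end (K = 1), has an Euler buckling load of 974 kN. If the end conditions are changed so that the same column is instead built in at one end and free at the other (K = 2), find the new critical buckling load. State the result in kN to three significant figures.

P_cr ∝ 1/K², so P_cr,new = P_cr,old × (K_old/K_new)² = 974 × (1/2)²
= 974 × 0.2500 = 244 kN

P_cr ≈ 244 kN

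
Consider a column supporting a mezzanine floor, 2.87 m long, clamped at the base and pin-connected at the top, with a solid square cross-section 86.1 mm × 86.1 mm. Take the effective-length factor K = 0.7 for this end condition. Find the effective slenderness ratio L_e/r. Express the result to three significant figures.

I = a⁴/12 = 86.1⁴/12 = 4.580×10^6 mm⁴
A = 7.413×10^3 mm²;  r_min = √(I/A) = √(4.580×10^6/7.413×10^3) = 24.85 mm
L_e = K·L = 0.7 × 2.87 m = 2.009 m = 2009.0 mm
λ = L_e / r_min = 2009.0 / 24.85 = 80.8

λ ≈ 80.8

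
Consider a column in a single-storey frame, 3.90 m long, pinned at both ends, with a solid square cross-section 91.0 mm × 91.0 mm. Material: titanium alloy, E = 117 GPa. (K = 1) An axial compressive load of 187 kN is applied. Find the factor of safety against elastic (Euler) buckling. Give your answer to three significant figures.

n ≈ 2.32

I = a⁴/12 = 91.0⁴/12 = 5.715×10^6 mm⁴
I = 5.715×10^6 mm⁴ = 5.715×10^-6 m⁴
Effective length L_e = K·L = 1 × 3.90 = 3.900 m
P_cr = π²EI / L_e² = π² × 117×10⁹ × 5.715×10^-6 / 3.900² = 4.339×10^5 N
Factor of safety n = P_cr / P = 433.85 / 187 = 2.32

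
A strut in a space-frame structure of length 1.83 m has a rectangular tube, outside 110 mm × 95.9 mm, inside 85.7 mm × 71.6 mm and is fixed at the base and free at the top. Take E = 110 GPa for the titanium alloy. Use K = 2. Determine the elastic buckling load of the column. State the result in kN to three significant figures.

P_cr ≈ 443 kN

Weak-axis I_min = (h_o·b_o³ − h_i·b_i³)/12 with b_o = 95.9, b_i = 71.60 mm (shorter outer/inner sides).
I_min = (110×95.9³ − 85.70×71.60³)/12 = 5.463×10^6 mm⁴
I = 5.463×10^6 mm⁴ = 5.463×10^-6 m⁴
Effective length L_e = K·L = 2 × 1.83 = 3.660 m
P_cr = π²EI / L_e² = π² × 110×10⁹ × 5.463×10^-6 / 3.660² = 4.428×10^5 N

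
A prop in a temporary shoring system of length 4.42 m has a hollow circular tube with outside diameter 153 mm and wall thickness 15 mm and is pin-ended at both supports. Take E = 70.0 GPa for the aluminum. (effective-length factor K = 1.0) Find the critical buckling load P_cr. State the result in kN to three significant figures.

Inner diameter d_i = 153 − 2×15 = 123.0 mm
I = π(d_o⁴ − d_i⁴)/64 = π(153⁴ − 123.0⁴)/64 = 1.566×10^7 mm⁴
I = 1.566×10^7 mm⁴ = 1.566×10^-5 m⁴
Effective length L_e = K·L = 1 × 4.42 = 4.420 m
P_cr = π²EI / L_e² = π² × 70.0×10⁹ × 1.566×10^-5 / 4.420² = 5.539×10^5 N

P_cr ≈ 554 kN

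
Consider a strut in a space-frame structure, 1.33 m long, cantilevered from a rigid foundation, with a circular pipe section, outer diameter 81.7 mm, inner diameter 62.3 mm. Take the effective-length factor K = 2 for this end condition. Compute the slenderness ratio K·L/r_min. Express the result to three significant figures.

λ ≈ 104

d_o = 81.7 mm, d_i = 62.3 mm
I = π(d_o⁴ − d_i⁴)/64 = π(81.7⁴ − 62.30⁴)/64 = 1.448×10^6 mm⁴
A = 2.194×10^3 mm²;  r_min = √(I/A) = √(1.448×10^6/2.194×10^3) = 25.69 mm
L_e = K·L = 2 × 1.33 m = 2.660 m = 2660.0 mm
λ = L_e / r_min = 2660.0 / 25.69 = 104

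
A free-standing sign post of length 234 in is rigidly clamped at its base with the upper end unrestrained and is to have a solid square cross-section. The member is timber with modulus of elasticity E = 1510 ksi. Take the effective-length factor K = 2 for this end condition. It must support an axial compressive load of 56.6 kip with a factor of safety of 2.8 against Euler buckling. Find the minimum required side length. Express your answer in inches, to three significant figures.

Required P_cr = n·P = 2.8 × 56.6 = 158.5 kip
L_e = K·L = 2 × 234 = 468.0 in
Required I = P_cr·L_e²/(π²E) = 1.585×10^5 × 468.0² / (π² × 1.51×10^6) = 2.329×10^3 in⁴
Solid square: I = a⁴/12  ⇒  a = (12I)^(1/4) = (12×2.329×10^3)^(1/4) = 12.9 in

a ≈ 12.9 in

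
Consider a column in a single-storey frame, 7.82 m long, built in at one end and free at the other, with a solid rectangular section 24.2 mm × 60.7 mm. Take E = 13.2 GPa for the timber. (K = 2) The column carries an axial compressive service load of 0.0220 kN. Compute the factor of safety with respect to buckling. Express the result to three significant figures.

Buckling occurs about the weak axis: I_min = h·b³/12 with b = 24.2 mm (the shorter side).
I_min = 60.7×24.2³/12 = 7.169×10^4 mm⁴
I = 7.169×10^4 mm⁴ = 7.169×10^-8 m⁴
Effective length L_e = K·L = 2 × 7.82 = 15.64 m
P_cr = π²EI / L_e² = π² × 13.2×10⁹ × 7.169×10^-8 / 15.64² = 38.18 N
Factor of safety n = P_cr / P = 0.038182 / 0.0220 = 1.74

n ≈ 1.74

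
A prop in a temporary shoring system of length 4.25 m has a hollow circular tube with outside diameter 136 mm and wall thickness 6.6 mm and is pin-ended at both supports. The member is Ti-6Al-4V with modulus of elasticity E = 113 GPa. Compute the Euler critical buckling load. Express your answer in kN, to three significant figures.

Inner diameter d_i = 136 − 2×6.6 = 122.8 mm
I = π(d_o⁴ − d_i⁴)/64 = π(136⁴ − 122.8⁴)/64 = 5.630×10^6 mm⁴
I = 5.630×10^6 mm⁴ = 5.630×10^-6 m⁴
Effective length L_e = K·L = 1 × 4.25 = 4.250 m
P_cr = π²EI / L_e² = π² × 113×10⁹ × 5.630×10^-6 / 4.250² = 3.476×10^5 N

P_cr ≈ 348 kN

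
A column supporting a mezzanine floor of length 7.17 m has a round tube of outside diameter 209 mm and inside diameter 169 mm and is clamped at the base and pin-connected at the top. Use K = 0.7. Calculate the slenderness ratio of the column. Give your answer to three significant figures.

λ ≈ 74.7

d_o = 209 mm, d_i = 169 mm
I = π(d_o⁴ − d_i⁴)/64 = π(209⁴ − 169.0⁴)/64 = 5.362×10^7 mm⁴
A = 1.188×10^4 mm²;  r_min = √(I/A) = √(5.362×10^7/1.188×10^4) = 67.19 mm
L_e = K·L = 0.7 × 7.17 m = 5.019 m = 5019.0 mm
λ = L_e / r_min = 5019.0 / 67.19 = 74.7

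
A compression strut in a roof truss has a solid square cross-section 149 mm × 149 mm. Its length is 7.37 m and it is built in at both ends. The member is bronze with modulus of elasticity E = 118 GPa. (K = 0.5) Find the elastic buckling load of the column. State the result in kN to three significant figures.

I = a⁴/12 = 149⁴/12 = 4.107×10^7 mm⁴
I = 4.107×10^7 mm⁴ = 4.107×10^-5 m⁴
Effective length L_e = K·L = 0.5 × 7.37 = 3.685 m
P_cr = π²EI / L_e² = π² × 118×10⁹ × 4.107×10^-5 / 3.685² = 3.523×10^6 N

P_cr ≈ 3520 kN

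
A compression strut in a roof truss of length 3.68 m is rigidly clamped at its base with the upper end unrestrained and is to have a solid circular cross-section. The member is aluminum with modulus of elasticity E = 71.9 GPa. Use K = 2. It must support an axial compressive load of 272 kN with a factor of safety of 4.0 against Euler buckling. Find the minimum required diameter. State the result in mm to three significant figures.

d ≈ 203 mm

Required P_cr = n·P = 4.0 × 272 = 1088 kN
L_e = K·L = 2 × 3.68 = 7.360 m
Required I = P_cr·L_e²/(π²E) = 1.088×10^6 × 7.360² / (π² × 7.19×10^10) = 8.305×10^-5 m⁴
I_req = 8.305×10^7 mm⁴
Solid circle: I = πd⁴/64  ⇒  d = (64I/π)^(1/4) = (64×8.305×10^7/π)^(1/4) = 203 mm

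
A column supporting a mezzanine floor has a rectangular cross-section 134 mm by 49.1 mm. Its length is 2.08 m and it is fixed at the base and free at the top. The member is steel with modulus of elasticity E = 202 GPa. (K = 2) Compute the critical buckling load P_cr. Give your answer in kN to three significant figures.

P_cr ≈ 152 kN

Buckling occurs about the weak axis: I_min = h·b³/12 with b = 49.1 mm (the shorter side).
I_min = 134×49.1³/12 = 1.322×10^6 mm⁴
I = 1.322×10^6 mm⁴ = 1.322×10^-6 m⁴
Effective length L_e = K·L = 2 × 2.08 = 4.160 m
P_cr = π²EI / L_e² = π² × 202×10⁹ × 1.322×10^-6 / 4.160² = 1.523×10^5 N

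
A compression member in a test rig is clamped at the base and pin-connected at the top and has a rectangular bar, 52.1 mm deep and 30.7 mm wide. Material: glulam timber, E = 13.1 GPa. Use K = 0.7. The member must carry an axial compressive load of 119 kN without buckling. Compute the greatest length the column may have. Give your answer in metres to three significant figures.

L_max ≈ 0.528 m

Buckling occurs about the weak axis: I_min = h·b³/12 with b = 30.7 mm (the shorter side).
I_min = 52.1×30.7³/12 = 1.256×10^5 mm⁴
I = 1.256×10^-7 m⁴
At the buckling limit P_cr = P = 1.190×10^5 N
From P_cr = π²EI/(K·L)²:  L = (1/K)·√(π²EI/P_cr) = (1/0.7)·√(π²×1.31×10^10×1.256×10^-7/1.190×10^5)
L = 0.528 m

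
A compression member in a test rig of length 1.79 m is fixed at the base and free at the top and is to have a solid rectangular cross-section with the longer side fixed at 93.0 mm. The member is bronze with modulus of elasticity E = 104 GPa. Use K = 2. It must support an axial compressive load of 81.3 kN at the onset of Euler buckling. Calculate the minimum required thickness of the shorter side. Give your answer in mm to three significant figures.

b ≈ 50.8 mm

L_e = K·L = 2 × 1.79 = 3.580 m
Required I = P_cr·L_e²/(π²E) = 8.130×10^4 × 3.580² / (π² × 1.04×10^11) = 1.015×10^-6 m⁴
I_req = 1.015×10^6 mm⁴
Rectangle, weak axis: I_min = h·b³/12 with h = 93.0 mm fixed  ⇒  b = (12I/h)^(1/3) = 50.8 mm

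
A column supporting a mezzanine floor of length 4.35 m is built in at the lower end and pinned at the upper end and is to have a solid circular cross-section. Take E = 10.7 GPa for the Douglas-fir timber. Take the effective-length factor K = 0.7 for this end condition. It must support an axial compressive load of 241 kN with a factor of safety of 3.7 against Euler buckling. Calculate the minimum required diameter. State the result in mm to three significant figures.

d ≈ 200 mm

Required P_cr = n·P = 3.7 × 241 = 891.7 kN
L_e = K·L = 0.7 × 4.35 = 3.045 m
Required I = P_cr·L_e²/(π²E) = 8.917×10^5 × 3.045² / (π² × 1.07×10^10) = 7.829×10^-5 m⁴
I_req = 7.829×10^7 mm⁴
Solid circle: I = πd⁴/64  ⇒  d = (64I/π)^(1/4) = (64×7.829×10^7/π)^(1/4) = 200 mm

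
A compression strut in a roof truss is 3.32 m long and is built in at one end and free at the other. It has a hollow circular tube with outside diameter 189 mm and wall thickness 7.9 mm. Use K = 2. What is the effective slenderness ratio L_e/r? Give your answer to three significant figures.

λ ≈ 104

Inner diameter d_i = 189 − 2×7.9 = 173.2 mm
I = π(d_o⁴ − d_i⁴)/64 = π(189⁴ − 173.2⁴)/64 = 1.846×10^7 mm⁴
A = 4.495×10^3 mm²;  r_min = √(I/A) = √(1.846×10^7/4.495×10^3) = 64.09 mm
L_e = K·L = 2 × 3.32 m = 6.640 m = 6640.0 mm
λ = L_e / r_min = 6640.0 / 64.09 = 104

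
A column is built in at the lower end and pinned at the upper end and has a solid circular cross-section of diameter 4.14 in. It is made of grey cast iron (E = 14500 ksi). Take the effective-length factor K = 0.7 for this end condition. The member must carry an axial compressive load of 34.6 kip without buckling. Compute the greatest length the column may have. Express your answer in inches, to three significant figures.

I = πd⁴/64 = π×4.14⁴/64 = 14.42 in⁴
At the buckling limit P_cr = P = 3.460×10^4 lb
From P_cr = π²EI/(K·L)²:  L = (1/K)·√(π²EI/P_cr) = (1/0.7)·√(π²×1.45×10^7×14.42/3.460×10^4)
L = 349 in

L_max ≈ 349 in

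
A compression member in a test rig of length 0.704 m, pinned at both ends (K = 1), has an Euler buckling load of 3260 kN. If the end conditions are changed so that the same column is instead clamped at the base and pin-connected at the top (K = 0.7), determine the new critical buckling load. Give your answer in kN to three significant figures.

P_cr ≈ 6650 kN

P_cr ∝ 1/K², so P_cr,new = P_cr,old × (K_old/K_new)² = 3260 × (1/0.7)²
= 3260 × 2.041 = 6650 kN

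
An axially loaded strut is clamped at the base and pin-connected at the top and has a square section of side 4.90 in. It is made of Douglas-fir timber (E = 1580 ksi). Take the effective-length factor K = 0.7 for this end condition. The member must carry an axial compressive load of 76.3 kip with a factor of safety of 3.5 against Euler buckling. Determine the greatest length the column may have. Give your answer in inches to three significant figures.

L_max ≈ 75.7 in

I = a⁴/12 = 4.90⁴/12 = 48.04 in⁴
Required critical load P_cr = n·P = 3.5 × 76.3 = 267.0 kip = 2.671×10^5 lb
From P_cr = π²EI/(K·L)²:  L = (1/K)·√(π²EI/P_cr) = (1/0.7)·√(π²×1.58×10^6×48.04/2.671×10^5)
L = 75.7 in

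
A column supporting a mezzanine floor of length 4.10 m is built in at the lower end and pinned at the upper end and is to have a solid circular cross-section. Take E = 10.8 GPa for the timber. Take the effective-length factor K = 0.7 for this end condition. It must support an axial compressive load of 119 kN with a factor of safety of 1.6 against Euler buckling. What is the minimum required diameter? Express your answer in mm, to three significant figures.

Required P_cr = n·P = 1.6 × 119 = 190.4 kN
L_e = K·L = 0.7 × 4.10 = 2.870 m
Required I = P_cr·L_e²/(π²E) = 1.904×10^5 × 2.870² / (π² × 1.08×10^10) = 1.471×10^-5 m⁴
I_req = 1.471×10^7 mm⁴
Solid circle: I = πd⁴/64  ⇒  d = (64I/π)^(1/4) = (64×1.471×10^7/π)^(1/4) = 132 mm

d ≈ 132 mm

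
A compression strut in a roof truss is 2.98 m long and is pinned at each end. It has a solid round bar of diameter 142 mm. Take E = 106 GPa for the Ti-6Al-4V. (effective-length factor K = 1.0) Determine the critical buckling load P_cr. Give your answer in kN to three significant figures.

I = πd⁴/64 = π×142⁴/64 = 1.996×10^7 mm⁴
I = 1.996×10^7 mm⁴ = 1.996×10^-5 m⁴
Effective length L_e = K·L = 1 × 2.98 = 2.980 m
P_cr = π²EI / L_e² = π² × 106×10⁹ × 1.996×10^-5 / 2.980² = 2.351×10^6 N

P_cr ≈ 2350 kN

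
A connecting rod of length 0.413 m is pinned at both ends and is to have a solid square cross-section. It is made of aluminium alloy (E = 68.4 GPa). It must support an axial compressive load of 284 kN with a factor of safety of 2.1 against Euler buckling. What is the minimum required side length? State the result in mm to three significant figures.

a ≈ 36.7 mm

Required P_cr = n·P = 2.1 × 284 = 596.4 kN
L_e = K·L = 1 × 0.413 = 0.4130 m
Required I = P_cr·L_e²/(π²E) = 5.964×10^5 × 0.4130² / (π² × 6.84×10^10) = 1.507×10^-7 m⁴
I_req = 1.507×10^5 mm⁴
Solid square: I = a⁴/12  ⇒  a = (12I)^(1/4) = (12×1.507×10^5)^(1/4) = 36.7 mm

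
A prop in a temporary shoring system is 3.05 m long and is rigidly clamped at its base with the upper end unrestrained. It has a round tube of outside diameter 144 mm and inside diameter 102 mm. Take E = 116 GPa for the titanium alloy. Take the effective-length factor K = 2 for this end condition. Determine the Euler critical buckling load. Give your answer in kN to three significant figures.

d_o = 144 mm, d_i = 102 mm
I = π(d_o⁴ − d_i⁴)/64 = π(144⁴ − 102.0⁴)/64 = 1.579×10^7 mm⁴
I = 1.579×10^7 mm⁴ = 1.579×10^-5 m⁴
Effective length L_e = K·L = 2 × 3.05 = 6.100 m
P_cr = π²EI / L_e² = π² × 116×10⁹ × 1.579×10^-5 / 6.100² = 4.859×10^5 N

P_cr ≈ 486 kN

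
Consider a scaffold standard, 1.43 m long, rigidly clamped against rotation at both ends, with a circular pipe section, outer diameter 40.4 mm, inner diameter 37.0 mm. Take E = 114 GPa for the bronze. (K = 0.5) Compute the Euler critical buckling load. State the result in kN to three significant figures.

d_o = 40.4 mm, d_i = 37.0 mm
I = π(d_o⁴ − d_i⁴)/64 = π(40.4⁴ − 37.00⁴)/64 = 3.877×10^4 mm⁴
I = 3.877×10^4 mm⁴ = 3.877×10^-8 m⁴
Effective length L_e = K·L = 0.5 × 1.43 = 0.7150 m
P_cr = π²EI / L_e² = π² × 114×10⁹ × 3.877×10^-8 / 0.7150² = 8.532×10^4 N

P_cr ≈ 85.3 kN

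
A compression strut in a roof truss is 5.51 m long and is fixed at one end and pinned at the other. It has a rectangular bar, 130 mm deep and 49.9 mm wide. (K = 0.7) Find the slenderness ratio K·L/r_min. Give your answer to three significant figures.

Buckling occurs about the weak axis: I_min = h·b³/12 with b = 49.9 mm (the shorter side).
I_min = 130×49.9³/12 = 1.346×10^6 mm⁴
A = 6.487×10^3 mm²;  r_min = √(I/A) = √(1.346×10^6/6.487×10^3) = 14.40 mm
L_e = K·L = 0.7 × 5.51 m = 3.857 m = 3857.0 mm
λ = L_e / r_min = 3857.0 / 14.40 = 268

λ ≈ 268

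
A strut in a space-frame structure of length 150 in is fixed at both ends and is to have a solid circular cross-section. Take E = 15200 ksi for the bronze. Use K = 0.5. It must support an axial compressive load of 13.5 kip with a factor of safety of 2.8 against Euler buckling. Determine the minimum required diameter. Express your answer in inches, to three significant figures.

Required P_cr = n·P = 2.8 × 13.5 = 37.80 kip
L_e = K·L = 0.5 × 150 = 75.00 in
Required I = P_cr·L_e²/(π²E) = 3.780×10^4 × 75.00² / (π² × 1.52×10^7) = 1.417 in⁴
Solid circle: I = πd⁴/64  ⇒  d = (64I/π)^(1/4) = (64×1.417/π)^(1/4) = 2.32 in

d ≈ 2.32 in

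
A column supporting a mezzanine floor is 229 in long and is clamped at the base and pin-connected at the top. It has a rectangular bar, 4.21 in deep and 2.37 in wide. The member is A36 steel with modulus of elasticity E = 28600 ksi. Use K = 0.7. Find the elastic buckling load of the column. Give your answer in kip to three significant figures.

Buckling occurs about the weak axis: I_min = h·b³/12 with b = 2.37 in (the shorter side).
I_min = 4.21×2.37³/12 = 4.670 in⁴
Effective length L_e = K·L = 0.7 × 229 = 160.3 in
P_cr = π²EI / L_e² = π² × 28600×10³ × 4.670 / 160.3² = 5.130×10^4 lb

P_cr ≈ 51.3 kip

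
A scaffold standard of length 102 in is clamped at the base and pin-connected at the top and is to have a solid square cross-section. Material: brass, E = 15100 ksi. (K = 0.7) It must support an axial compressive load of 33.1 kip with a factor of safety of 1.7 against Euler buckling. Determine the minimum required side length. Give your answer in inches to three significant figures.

Required P_cr = n·P = 1.7 × 33.1 = 56.27 kip
L_e = K·L = 0.7 × 102 = 71.40 in
Required I = P_cr·L_e²/(π²E) = 5.627×10^4 × 71.40² / (π² × 1.51×10^7) = 1.925 in⁴
Solid square: I = a⁴/12  ⇒  a = (12I)^(1/4) = (12×1.925)^(1/4) = 2.19 in

a ≈ 2.19 in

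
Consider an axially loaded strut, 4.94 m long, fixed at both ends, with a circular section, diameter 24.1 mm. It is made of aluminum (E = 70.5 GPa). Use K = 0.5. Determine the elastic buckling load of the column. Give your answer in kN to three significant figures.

I = πd⁴/64 = π×24.1⁴/64 = 1.656×10^4 mm⁴
I = 1.656×10^4 mm⁴ = 1.656×10^-8 m⁴
Effective length L_e = K·L = 0.5 × 4.94 = 2.470 m
P_cr = π²EI / L_e² = π² × 70.5×10⁹ × 1.656×10^-8 / 2.470² = 1.889×10^3 N

P_cr ≈ 1.89 kN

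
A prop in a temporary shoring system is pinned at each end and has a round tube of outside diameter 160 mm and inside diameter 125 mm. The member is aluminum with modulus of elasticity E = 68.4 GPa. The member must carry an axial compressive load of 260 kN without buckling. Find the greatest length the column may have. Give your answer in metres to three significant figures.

L_max ≈ 7.24 m

d_o = 160 mm, d_i = 125 mm
I = π(d_o⁴ − d_i⁴)/64 = π(160⁴ − 125.0⁴)/64 = 2.019×10^7 mm⁴
I = 2.019×10^-5 m⁴
At the buckling limit P_cr = P = 2.600×10^5 N
From P_cr = π²EI/(K·L)²:  L = (1/K)·√(π²EI/P_cr) = (1/1)·√(π²×6.84×10^10×2.019×10^-5/2.600×10^5)
L = 7.24 m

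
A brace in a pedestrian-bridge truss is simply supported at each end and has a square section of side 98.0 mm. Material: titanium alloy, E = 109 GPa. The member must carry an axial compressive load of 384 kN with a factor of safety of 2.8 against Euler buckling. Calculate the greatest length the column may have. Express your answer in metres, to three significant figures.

L_max ≈ 2.77 m

I = a⁴/12 = 98.0⁴/12 = 7.686×10^6 mm⁴
I = 7.686×10^-6 m⁴
Required critical load P_cr = n·P = 2.8 × 384 = 1075 kN = 1.075×10^6 N
From P_cr = π²EI/(K·L)²:  L = (1/K)·√(π²EI/P_cr) = (1/1)·√(π²×1.09×10^11×7.686×10^-6/1.075×10^6)
L = 2.77 m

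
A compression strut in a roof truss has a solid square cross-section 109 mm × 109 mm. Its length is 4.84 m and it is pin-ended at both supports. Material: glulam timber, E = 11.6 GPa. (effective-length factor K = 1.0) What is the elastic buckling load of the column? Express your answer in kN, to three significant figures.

I = a⁴/12 = 109⁴/12 = 1.176×10^7 mm⁴
I = 1.176×10^7 mm⁴ = 1.176×10^-5 m⁴
Effective length L_e = K·L = 1 × 4.84 = 4.840 m
P_cr = π²EI / L_e² = π² × 11.6×10⁹ × 1.176×10^-5 / 4.840² = 5.749×10^4 N

P_cr ≈ 57.5 kN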